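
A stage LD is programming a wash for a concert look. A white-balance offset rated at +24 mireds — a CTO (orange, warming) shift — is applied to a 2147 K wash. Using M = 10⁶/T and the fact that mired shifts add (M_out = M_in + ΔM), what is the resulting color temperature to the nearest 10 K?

2040 K

M_in = 10⁶/2147 = 465.77 mireds.
M_out = 465.77 + (+24) = 489.77 mireds.
T_out = 10⁶/489.77 = 2041.8 K → 2040 K.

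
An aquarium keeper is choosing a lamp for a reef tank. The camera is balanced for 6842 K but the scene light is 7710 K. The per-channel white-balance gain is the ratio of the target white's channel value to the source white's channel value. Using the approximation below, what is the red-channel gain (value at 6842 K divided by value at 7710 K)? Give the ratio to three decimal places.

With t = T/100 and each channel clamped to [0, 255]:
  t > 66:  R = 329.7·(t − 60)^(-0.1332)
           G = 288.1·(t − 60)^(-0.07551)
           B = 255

At 7710 K (t = 77.1):
  R = 329.7·(77.1 − 60)^(-0.1332) = 329.7·17.1^(-0.1332) = 329.7·0.68512 = 225.883.
At 6842 K (t = 68.42):
  R = 329.7·(68.42 − 60)^(-0.1332) = 329.7·8.42^(-0.1332) = 329.7·0.75292 = 248.237.
Gain = 248.237 / 225.883 = 1.0990 → 1.099.

1.099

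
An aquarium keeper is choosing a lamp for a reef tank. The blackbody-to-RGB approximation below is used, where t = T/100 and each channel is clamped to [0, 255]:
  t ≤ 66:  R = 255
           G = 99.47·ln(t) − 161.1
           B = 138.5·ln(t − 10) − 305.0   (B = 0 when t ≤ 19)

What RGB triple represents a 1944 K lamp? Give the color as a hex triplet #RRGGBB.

t = 1944/100 = 19.44; the t ≤ 66 branch applies.
R = 255 by definition for t ≤ 66.
G = 99.47·ln 19.44 − 161.1 = 99.47·2.9673 − 161.1 = 134.061.
B = 138.5·ln(19.44 − 10) − 305.0 = 138.5·ln 9.44 − 305.0 = 138.5·2.2450 − 305.0 = 5.926.
Rounded: (255, 134, 6).
In hex: #FF8606.

#FF8606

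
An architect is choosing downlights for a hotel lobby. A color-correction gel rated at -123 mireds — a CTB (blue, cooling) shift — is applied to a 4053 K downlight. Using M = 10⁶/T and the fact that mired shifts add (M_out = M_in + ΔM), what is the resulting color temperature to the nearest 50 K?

8100 K

M_in = 10⁶/4053 = 246.73 mireds.
M_out = 246.73 + (-123) = 123.73 mireds.
T_out = 10⁶/123.73 = 8082.1 K → 8100 K.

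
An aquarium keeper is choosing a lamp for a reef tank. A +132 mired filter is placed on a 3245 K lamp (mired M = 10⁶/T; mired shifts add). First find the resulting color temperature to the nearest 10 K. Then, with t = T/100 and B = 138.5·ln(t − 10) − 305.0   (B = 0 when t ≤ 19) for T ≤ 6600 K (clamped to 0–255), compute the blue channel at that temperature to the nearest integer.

M_in = 10⁶/3245 = 308.17; M_out = 308.17 + (+132) = 440.17.
T_out = 10⁶/440.17 = 2271.9 K → 2270 K; t = 22.7.
B = 138.5·ln(22.7 − 10) − 305.0 = 138.5·ln 12.7 − 305.0 = 138.5·2.5416 − 305.0 = 47.012.
Rounded: 47.

47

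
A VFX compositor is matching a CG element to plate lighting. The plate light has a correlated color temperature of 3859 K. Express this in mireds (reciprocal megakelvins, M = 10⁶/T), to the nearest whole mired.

259 mireds

M = 10⁶ / 3859 = 259.134 → 259 mireds.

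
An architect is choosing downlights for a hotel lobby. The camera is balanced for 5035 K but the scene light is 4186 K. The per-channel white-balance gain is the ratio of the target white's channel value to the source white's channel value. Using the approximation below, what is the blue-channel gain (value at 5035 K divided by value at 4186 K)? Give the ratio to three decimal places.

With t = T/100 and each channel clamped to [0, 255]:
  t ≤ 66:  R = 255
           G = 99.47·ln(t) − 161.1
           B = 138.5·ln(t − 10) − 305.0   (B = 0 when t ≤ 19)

At 4186 K (t = 41.86):
  B = 138.5·ln(41.86 − 10) − 305.0 = 138.5·ln 31.86 − 305.0 = 138.5·3.4614 − 305.0 = 174.397.
At 5035 K (t = 50.35):
  B = 138.5·ln(50.35 − 10) − 305.0 = 138.5·ln 40.35 − 305.0 = 138.5·3.6976 − 305.0 = 207.116.
Gain = 207.116 / 174.397 = 1.1876 → 1.188.

1.188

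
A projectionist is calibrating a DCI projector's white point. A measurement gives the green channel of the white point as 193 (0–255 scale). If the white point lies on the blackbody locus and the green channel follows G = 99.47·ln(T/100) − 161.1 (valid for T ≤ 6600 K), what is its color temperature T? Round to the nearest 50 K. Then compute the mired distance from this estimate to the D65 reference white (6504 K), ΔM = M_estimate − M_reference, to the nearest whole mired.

ln t = (193 + 161.1) / 99.47 = 3.5599.
t = e^3.5599 = 35.159.
T = 100·t = 3516 K → 3500 K to the nearest 50 K.
M_estimate = 10⁶/3500 = 285.71; M_reference = 10⁶/6504 = 153.75.
ΔM = 285.71 − 153.75 = 131.96 → +132 mireds.

+132 mireds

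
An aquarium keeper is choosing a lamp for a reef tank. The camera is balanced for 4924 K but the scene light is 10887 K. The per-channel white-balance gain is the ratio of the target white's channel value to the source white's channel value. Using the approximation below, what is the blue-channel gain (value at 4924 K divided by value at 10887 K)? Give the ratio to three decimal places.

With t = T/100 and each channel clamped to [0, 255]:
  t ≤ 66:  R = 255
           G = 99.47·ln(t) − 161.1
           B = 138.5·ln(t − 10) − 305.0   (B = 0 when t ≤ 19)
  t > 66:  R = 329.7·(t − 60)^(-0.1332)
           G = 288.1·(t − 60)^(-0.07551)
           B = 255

0.797

At 10887 K (t = 108.87):
  B = 255 by definition for t > 66.
At 4924 K (t = 49.24):
  B = 138.5·ln(49.24 − 10) − 305.0 = 138.5·ln 39.24 − 305.0 = 138.5·3.6697 − 305.0 = 203.253.
Gain = 203.253 / 255.000 = 0.7971 → 0.797.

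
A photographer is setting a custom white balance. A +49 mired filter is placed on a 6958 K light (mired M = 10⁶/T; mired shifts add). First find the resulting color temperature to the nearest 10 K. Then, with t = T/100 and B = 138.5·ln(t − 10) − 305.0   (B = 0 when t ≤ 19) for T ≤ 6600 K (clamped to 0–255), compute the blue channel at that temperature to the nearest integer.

212

M_in = 10⁶/6958 = 143.72; M_out = 143.72 + (+49) = 192.72.
T_out = 10⁶/192.72 = 5188.9 K → 5190 K; t = 51.9.
B = 138.5·ln(51.9 − 10) − 305.0 = 138.5·ln 41.9 − 305.0 = 138.5·3.7353 − 305.0 = 212.337.
Rounded: 212.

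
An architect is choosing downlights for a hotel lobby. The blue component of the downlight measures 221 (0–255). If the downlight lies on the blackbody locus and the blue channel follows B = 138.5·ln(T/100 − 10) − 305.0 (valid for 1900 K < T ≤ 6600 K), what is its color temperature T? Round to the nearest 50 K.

ln(t − 10) = (221 + 305.0) / 138.5 = 3.7978.
t − 10 = e^3.7978 = 44.604, so t = 54.604.
T = 100·t = 5460 K → 5450 K to the nearest 50 K.

5450 K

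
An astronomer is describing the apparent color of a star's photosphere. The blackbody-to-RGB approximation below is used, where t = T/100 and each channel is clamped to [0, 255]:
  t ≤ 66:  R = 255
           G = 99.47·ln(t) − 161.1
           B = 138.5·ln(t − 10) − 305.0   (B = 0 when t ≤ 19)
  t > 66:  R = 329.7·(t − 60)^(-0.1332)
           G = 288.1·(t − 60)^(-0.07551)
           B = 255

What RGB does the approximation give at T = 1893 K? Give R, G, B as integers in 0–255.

t = 1893/100 = 18.93; the t ≤ 66 branch applies.
R = 255 by definition for t ≤ 66.
G = 99.47·ln 18.93 − 161.1 = 99.47·2.9407 − 161.1 = 131.416.
t = 18.93 ≤ 19, so B = 0.
Rounded: (255, 131, 0).

R=255, G=131, B=0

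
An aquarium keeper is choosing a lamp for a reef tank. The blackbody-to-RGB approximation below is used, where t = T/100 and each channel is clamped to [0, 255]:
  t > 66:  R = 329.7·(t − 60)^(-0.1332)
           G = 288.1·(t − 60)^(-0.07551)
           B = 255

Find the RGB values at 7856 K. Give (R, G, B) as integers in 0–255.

t = 7856/100 = 78.56; the t > 66 branch applies.
R = 329.7·(78.56 − 60)^(-0.1332) = 329.7·18.56^(-0.1332) = 329.7·0.67768 = 223.431.
G = 288.1·(78.56 − 60)^(-0.07551) = 288.1·18.56^(-0.07551) = 288.1·0.80207 = 231.075.
B = 255 by definition for t > 66.
Rounded: (223, 231, 255).

(223, 231, 255)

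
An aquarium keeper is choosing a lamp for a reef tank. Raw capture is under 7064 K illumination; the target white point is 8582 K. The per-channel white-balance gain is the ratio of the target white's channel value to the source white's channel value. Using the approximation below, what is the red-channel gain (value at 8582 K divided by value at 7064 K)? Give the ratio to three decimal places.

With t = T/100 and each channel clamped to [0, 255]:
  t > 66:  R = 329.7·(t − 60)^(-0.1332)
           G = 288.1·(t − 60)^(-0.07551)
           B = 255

At 7064 K (t = 70.64):
  R = 329.7·(70.64 − 60)^(-0.1332) = 329.7·10.64^(-0.1332) = 329.7·0.72981 = 240.619.
At 8582 K (t = 85.82):
  R = 329.7·(85.82 − 60)^(-0.1332) = 329.7·25.82^(-0.1332) = 329.7·0.64853 = 213.819.
Gain = 213.819 / 240.619 = 0.8886 → 0.889.

0.889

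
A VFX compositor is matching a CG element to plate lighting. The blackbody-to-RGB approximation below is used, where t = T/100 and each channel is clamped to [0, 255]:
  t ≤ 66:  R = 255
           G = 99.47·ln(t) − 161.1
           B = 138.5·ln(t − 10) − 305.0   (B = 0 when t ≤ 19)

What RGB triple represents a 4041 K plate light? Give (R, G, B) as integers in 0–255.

t = 4041/100 = 40.41; the t ≤ 66 branch applies.
R = 255 by definition for t ≤ 66.
G = 99.47·ln 40.41 − 161.1 = 99.47·3.6991 − 161.1 = 206.847.
B = 138.5·ln(40.41 − 10) − 305.0 = 138.5·ln 30.41 − 305.0 = 138.5·3.4148 − 305.0 = 167.946.
Rounded: (255, 207, 168).

(255, 207, 168)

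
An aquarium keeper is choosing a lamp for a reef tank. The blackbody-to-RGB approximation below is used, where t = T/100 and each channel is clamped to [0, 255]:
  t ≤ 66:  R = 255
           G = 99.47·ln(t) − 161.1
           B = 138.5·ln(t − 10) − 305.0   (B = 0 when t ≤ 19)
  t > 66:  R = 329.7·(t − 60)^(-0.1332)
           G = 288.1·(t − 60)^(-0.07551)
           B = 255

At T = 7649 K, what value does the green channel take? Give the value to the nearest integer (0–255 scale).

233

t = 7649/100 = 76.49; the t > 66 branch applies.
G = 288.1·(76.49 − 60)^(-0.07551) = 288.1·16.49^(-0.07551) = 288.1·0.80926 = 233.148.
Rounded: 233.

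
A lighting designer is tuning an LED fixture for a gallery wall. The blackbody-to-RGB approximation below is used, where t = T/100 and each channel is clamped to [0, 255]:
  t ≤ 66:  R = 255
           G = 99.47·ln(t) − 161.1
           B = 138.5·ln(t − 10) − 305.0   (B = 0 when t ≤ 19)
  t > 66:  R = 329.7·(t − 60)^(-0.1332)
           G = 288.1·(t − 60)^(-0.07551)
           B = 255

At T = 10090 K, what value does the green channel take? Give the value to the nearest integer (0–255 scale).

t = 10090/100 = 100.9; the t > 66 branch applies.
G = 288.1·(100.9 − 60)^(-0.07551) = 288.1·40.9^(-0.07551) = 288.1·0.75561 = 217.692.
Rounded: 218.

218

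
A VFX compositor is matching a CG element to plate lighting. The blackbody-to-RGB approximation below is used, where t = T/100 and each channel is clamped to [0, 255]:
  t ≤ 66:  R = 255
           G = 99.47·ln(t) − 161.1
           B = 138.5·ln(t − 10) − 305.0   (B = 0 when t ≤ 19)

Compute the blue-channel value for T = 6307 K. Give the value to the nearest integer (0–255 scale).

245

t = 6307/100 = 63.07; the t ≤ 66 branch applies.
B = 138.5·ln(63.07 − 10) − 305.0 = 138.5·ln 53.07 − 305.0 = 138.5·3.9716 − 305.0 = 245.068.
Rounded: 245.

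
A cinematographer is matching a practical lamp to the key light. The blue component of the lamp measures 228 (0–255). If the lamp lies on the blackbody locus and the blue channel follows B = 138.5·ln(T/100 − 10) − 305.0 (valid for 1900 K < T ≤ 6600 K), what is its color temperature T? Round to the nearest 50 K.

5700 K

ln(t − 10) = (228 + 305.0) / 138.5 = 3.8484.
t − 10 = e^3.8484 = 46.917, so t = 56.917.
T = 100·t = 5692 K → 5700 K to the nearest 50 K.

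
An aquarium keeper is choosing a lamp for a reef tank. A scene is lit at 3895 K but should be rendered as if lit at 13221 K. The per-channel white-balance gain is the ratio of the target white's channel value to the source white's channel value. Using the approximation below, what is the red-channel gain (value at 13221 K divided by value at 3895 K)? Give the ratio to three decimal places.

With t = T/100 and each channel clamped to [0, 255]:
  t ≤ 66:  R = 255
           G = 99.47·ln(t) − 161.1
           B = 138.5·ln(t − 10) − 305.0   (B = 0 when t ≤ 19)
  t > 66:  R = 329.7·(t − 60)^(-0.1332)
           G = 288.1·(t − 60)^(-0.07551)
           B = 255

At 3895 K (t = 38.95):
  R = 255 by definition for t ≤ 66.
At 13221 K (t = 132.21):
  R = 329.7·(132.21 − 60)^(-0.1332) = 329.7·72.21^(-0.1332) = 329.7·0.56550 = 186.446.
Gain = 186.446 / 255.000 = 0.7312 → 0.731.

0.731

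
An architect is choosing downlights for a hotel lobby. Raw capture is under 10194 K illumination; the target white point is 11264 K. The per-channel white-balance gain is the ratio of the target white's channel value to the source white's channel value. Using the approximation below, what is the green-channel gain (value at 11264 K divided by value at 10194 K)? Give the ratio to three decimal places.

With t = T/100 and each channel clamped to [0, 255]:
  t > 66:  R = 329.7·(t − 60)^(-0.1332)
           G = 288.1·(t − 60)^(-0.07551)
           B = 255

0.983

At 10194 K (t = 101.94):
  G = 288.1·(101.94 − 60)^(-0.07551) = 288.1·41.94^(-0.07551) = 288.1·0.75418 = 217.279.
At 11264 K (t = 112.64):
  G = 288.1·(112.64 − 60)^(-0.07551) = 288.1·52.64^(-0.07551) = 288.1·0.74135 = 213.583.
Gain = 213.583 / 217.279 = 0.9830 → 0.983.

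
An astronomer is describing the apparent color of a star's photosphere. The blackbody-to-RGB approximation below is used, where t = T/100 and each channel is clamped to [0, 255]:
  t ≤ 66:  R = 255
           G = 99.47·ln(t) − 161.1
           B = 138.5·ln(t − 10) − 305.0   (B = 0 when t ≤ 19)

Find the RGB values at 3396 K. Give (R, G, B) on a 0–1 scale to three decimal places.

t = 3396/100 = 33.96; the t ≤ 66 branch applies.
R = 255 by definition for t ≤ 66.
G = 99.47·ln 33.96 − 161.1 = 99.47·3.5252 − 161.1 = 189.550.
B = 138.5·ln(33.96 − 10) − 305.0 = 138.5·ln 23.96 − 305.0 = 138.5·3.1764 − 305.0 = 134.929.
Dividing each by 255: (1.0000, 0.7433, 0.5291) → (1.000, 0.743, 0.529).

(1.000, 0.743, 0.529)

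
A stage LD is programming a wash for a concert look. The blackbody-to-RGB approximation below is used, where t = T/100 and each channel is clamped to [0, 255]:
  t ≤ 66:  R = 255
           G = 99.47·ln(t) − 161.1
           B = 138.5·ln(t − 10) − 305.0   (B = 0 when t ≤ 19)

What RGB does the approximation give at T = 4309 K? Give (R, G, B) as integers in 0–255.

(255, 213, 180)

t = 4309/100 = 43.09; the t ≤ 66 branch applies.
R = 255 by definition for t ≤ 66.
G = 99.47·ln 43.09 − 161.1 = 99.47·3.7633 − 161.1 = 213.235.
B = 138.5·ln(43.09 − 10) − 305.0 = 138.5·ln 33.09 − 305.0 = 138.5·3.4992 − 305.0 = 179.644.
Rounded: (255, 213, 180).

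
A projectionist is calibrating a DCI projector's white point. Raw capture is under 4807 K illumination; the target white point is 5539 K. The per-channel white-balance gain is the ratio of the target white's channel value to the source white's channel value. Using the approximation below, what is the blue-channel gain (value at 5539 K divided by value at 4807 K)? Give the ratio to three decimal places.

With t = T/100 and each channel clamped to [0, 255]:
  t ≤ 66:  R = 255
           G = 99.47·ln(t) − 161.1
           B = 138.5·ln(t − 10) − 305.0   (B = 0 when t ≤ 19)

1.122

At 4807 K (t = 48.07):
  B = 138.5·ln(48.07 − 10) − 305.0 = 138.5·ln 38.07 − 305.0 = 138.5·3.6394 − 305.0 = 199.061.
At 5539 K (t = 55.39):
  B = 138.5·ln(55.39 − 10) − 305.0 = 138.5·ln 45.39 − 305.0 = 138.5·3.8153 − 305.0 = 223.418.
Gain = 223.418 / 199.061 = 1.1224 → 1.122.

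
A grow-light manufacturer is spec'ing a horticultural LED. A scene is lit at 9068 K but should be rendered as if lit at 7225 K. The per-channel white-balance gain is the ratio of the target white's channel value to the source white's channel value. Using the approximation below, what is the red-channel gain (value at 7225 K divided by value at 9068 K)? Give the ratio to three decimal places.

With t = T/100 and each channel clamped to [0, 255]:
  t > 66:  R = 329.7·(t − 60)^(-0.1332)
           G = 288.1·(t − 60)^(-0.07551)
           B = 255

At 9068 K (t = 90.68):
  R = 329.7·(90.68 − 60)^(-0.1332) = 329.7·30.68^(-0.1332) = 329.7·0.63380 = 208.963.
At 7225 K (t = 72.25):
  R = 329.7·(72.25 − 60)^(-0.1332) = 329.7·12.25^(-0.1332) = 329.7·0.71624 = 236.145.
Gain = 236.145 / 208.963 = 1.1301 → 1.130.

1.130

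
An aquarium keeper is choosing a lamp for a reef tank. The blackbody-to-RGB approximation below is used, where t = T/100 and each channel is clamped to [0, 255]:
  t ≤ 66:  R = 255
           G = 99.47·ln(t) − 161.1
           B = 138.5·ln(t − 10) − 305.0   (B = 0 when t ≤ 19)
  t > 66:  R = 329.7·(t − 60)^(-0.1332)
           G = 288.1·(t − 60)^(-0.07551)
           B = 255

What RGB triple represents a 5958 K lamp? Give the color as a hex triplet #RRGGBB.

#FFF5EC

t = 5958/100 = 59.58; the t ≤ 66 branch applies.
R = 255 by definition for t ≤ 66.
G = 99.47·ln 59.58 − 161.1 = 99.47·4.0873 − 161.1 = 245.466.
B = 138.5·ln(59.58 − 10) − 305.0 = 138.5·ln 49.58 − 305.0 = 138.5·3.9036 − 305.0 = 235.647.
Rounded: (255, 245, 236).
In hex: #FFF5EC.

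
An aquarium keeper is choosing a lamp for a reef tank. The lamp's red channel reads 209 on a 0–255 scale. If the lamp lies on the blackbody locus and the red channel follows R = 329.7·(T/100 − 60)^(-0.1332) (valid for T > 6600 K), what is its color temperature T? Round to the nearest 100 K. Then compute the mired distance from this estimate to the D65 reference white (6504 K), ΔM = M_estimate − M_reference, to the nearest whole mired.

-44 mireds

(t − 60)^(-0.1332) = 209/329.7 = 0.63391.
t − 60 = 0.63391^(1/-0.1332) = 0.63391^(-7.508) = 30.639, so t = 90.639.
T = 100·t = 9064 K → 9100 K to the nearest 100 K.
M_estimate = 10⁶/9100 = 109.89; M_reference = 10⁶/6504 = 153.75.
ΔM = 109.89 − 153.75 = -43.86 → -44 mireds.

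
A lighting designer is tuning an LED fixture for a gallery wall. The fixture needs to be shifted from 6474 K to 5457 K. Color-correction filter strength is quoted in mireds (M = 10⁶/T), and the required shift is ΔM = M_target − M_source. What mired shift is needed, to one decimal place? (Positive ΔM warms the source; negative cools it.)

M_source = 10⁶/6474 = 154.464; M_target = 10⁶/5457 = 183.251.
ΔM = 183.251 − 154.464 = 28.787 → +28.8 mireds, a warming shift.

+28.8 mireds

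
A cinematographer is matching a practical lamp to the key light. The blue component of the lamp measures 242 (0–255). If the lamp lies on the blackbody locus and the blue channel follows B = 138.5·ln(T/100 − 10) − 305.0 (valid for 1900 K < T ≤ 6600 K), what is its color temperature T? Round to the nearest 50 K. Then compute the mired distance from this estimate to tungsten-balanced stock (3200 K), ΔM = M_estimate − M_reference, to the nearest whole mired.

ln(t − 10) = (242 + 305.0) / 138.5 = 3.9495.
t − 10 = e^3.9495 = 51.907, so t = 61.907.
T = 100·t = 6191 K → 6200 K to the nearest 50 K.
M_estimate = 10⁶/6200 = 161.29; M_reference = 10⁶/3200 = 312.50.
ΔM = 161.29 − 312.50 = -151.21 → -151 mireds.

-151 mireds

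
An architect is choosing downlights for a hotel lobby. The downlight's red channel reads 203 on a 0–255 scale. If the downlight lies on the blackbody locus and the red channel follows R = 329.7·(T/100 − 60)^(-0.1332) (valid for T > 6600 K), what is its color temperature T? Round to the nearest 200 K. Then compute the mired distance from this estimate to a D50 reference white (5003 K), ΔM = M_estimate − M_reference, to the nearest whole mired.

-98 mireds

(t − 60)^(-0.1332) = 203/329.7 = 0.61571.
t − 60 = 0.61571^(1/-0.1332) = 0.61571^(-7.508) = 38.129, so t = 98.129.
T = 100·t = 9813 K → 9800 K to the nearest 200 K.
M_estimate = 10⁶/9800 = 102.04; M_reference = 10⁶/5003 = 199.88.
ΔM = 102.04 − 199.88 = -97.84 → -98 mireds.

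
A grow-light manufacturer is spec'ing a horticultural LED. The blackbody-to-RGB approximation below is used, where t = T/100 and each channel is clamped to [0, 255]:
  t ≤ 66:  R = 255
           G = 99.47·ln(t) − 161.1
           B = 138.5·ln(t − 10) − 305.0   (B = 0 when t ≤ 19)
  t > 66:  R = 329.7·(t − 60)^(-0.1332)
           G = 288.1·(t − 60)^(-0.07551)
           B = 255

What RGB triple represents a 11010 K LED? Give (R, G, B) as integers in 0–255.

t = 11010/100 = 110.1; the t > 66 branch applies.
R = 329.7·(110.1 − 60)^(-0.1332) = 329.7·50.1^(-0.1332) = 329.7·0.59372 = 195.749.
G = 288.1·(110.1 − 60)^(-0.07551) = 288.1·50.1^(-0.07551) = 288.1·0.74412 = 214.382.
B = 255 by definition for t > 66.
Rounded: (196, 214, 255).

(196, 214, 255)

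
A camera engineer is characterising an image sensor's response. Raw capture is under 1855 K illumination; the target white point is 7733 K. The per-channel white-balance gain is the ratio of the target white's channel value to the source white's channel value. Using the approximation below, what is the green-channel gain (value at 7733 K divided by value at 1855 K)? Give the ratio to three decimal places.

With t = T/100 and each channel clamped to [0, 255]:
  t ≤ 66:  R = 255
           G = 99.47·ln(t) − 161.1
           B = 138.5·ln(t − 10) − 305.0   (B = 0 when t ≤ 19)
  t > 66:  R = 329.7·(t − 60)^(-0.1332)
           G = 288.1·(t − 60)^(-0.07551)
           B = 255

At 1855 K (t = 18.55):
  G = 99.47·ln 18.55 − 161.1 = 99.47·2.9205 − 161.1 = 129.399.
At 7733 K (t = 77.33):
  G = 288.1·(77.33 − 60)^(-0.07551) = 288.1·17.33^(-0.07551) = 288.1·0.80623 = 232.275.
Gain = 232.275 / 129.399 = 1.7950 → 1.795.

1.795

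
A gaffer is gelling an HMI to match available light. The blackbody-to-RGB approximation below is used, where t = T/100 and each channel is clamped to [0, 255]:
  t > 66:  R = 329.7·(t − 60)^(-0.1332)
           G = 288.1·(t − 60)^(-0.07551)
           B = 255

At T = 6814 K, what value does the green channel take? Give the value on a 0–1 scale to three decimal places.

0.964

t = 6814/100 = 68.14; the t > 66 branch applies.
G = 288.1·(68.14 − 60)^(-0.07551) = 288.1·8.14^(-0.07551) = 288.1·0.85357 = 245.913.
On a 0–1 scale: 245.913/255 = 0.9644 → 0.964.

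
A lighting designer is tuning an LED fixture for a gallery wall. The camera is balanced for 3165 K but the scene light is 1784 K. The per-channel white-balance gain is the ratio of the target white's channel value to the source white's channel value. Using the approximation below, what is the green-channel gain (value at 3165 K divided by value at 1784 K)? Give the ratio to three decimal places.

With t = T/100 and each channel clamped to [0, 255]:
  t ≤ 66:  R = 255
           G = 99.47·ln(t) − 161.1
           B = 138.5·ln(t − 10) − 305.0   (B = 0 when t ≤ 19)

At 1784 K (t = 17.84):
  G = 99.47·ln 17.84 − 161.1 = 99.47·2.8814 − 161.1 = 125.517.
At 3165 K (t = 31.65):
  G = 99.47·ln 31.65 − 161.1 = 99.47·3.4547 − 161.1 = 182.543.
Gain = 182.543 / 125.517 = 1.4543 → 1.454.

1.454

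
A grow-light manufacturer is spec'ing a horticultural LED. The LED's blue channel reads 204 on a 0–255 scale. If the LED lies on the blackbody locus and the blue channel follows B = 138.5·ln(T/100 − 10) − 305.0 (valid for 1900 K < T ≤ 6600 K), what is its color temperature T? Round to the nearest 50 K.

ln(t − 10) = (204 + 305.0) / 138.5 = 3.6751.
t − 10 = e^3.6751 = 39.452, so t = 49.452.
T = 100·t = 4945 K → 4950 K to the nearest 50 K.

4950 K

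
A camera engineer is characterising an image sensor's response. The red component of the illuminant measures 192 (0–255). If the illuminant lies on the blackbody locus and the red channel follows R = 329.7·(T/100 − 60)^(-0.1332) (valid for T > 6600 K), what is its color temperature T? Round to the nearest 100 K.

11800 K

(t − 60)^(-0.1332) = 192/329.7 = 0.58235.
t − 60 = 0.58235^(1/-0.1332) = 0.58235^(-7.508) = 57.929, so t = 117.929.
T = 100·t = 11793 K → 11800 K to the nearest 100 K.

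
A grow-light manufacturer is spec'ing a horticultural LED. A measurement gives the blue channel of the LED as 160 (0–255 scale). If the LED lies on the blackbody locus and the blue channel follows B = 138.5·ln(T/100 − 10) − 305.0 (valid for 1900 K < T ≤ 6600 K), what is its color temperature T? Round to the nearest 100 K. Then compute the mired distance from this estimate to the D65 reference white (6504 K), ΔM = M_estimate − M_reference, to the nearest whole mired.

+103 mireds

ln(t − 10) = (160 + 305.0) / 138.5 = 3.3574.
t − 10 = e^3.3574 = 28.714, so t = 38.714.
T = 100·t = 3871 K → 3900 K to the nearest 100 K.
M_estimate = 10⁶/3900 = 256.41; M_reference = 10⁶/6504 = 153.75.
ΔM = 256.41 − 153.75 = 102.66 → +103 mireds.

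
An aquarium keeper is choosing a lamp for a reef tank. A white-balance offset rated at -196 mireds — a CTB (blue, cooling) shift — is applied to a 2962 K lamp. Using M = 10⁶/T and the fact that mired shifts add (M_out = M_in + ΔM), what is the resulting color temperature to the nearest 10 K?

M_in = 10⁶/2962 = 337.61 mireds.
M_out = 337.61 + (-196) = 141.61 mireds.
T_out = 10⁶/141.61 = 7061.7 K → 7060 K.

7060 K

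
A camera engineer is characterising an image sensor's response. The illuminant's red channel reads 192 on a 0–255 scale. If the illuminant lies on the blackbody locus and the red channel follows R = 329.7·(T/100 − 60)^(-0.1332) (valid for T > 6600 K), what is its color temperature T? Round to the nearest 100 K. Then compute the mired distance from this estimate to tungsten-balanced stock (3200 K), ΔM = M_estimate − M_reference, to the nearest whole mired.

-228 mireds

(t − 60)^(-0.1332) = 192/329.7 = 0.58235.
t − 60 = 0.58235^(1/-0.1332) = 0.58235^(-7.508) = 57.929, so t = 117.929.
T = 100·t = 11793 K → 11800 K to the nearest 100 K.
M_estimate = 10⁶/11800 = 84.75; M_reference = 10⁶/3200 = 312.50.
ΔM = 84.75 − 312.50 = -227.75 → -228 mireds.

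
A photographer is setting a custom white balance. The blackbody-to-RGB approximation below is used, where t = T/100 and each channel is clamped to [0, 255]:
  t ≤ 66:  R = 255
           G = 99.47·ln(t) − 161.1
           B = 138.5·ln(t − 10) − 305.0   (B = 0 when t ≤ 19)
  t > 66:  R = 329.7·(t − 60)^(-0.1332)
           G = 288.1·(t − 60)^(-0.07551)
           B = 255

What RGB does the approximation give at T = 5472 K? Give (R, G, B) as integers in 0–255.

(255, 237, 221)

t = 5472/100 = 54.72; the t ≤ 66 branch applies.
R = 255 by definition for t ≤ 66.
G = 99.47·ln 54.72 − 161.1 = 99.47·4.0022 − 161.1 = 237.002.
B = 138.5·ln(54.72 − 10) − 305.0 = 138.5·ln 44.72 − 305.0 = 138.5·3.8004 − 305.0 = 221.358.
Rounded: (255, 237, 221).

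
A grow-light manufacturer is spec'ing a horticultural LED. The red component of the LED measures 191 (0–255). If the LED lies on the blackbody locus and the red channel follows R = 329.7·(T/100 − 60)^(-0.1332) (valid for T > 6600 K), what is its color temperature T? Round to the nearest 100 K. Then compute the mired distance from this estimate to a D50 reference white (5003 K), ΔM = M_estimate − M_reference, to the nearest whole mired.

(t − 60)^(-0.1332) = 191/329.7 = 0.57931.
t − 60 = 0.57931^(1/-0.1332) = 0.57931^(-7.508) = 60.245, so t = 120.245.
T = 100·t = 12025 K → 12000 K to the nearest 100 K.
M_estimate = 10⁶/12000 = 83.33; M_reference = 10⁶/5003 = 199.88.
ΔM = 83.33 − 199.88 = -116.55 → -117 mireds.

-117 mireds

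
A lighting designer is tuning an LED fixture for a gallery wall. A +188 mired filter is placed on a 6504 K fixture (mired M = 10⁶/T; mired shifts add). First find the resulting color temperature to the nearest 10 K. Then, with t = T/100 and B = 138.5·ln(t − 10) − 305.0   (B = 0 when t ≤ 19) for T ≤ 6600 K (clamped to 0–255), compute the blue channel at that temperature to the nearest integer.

105

M_in = 10⁶/6504 = 153.75; M_out = 153.75 + (+188) = 341.75.
T_out = 10⁶/341.75 = 2926.1 K → 2930 K; t = 29.3.
B = 138.5·ln(29.3 − 10) − 305.0 = 138.5·ln 19.3 − 305.0 = 138.5·2.9601 − 305.0 = 104.975.
Rounded: 105.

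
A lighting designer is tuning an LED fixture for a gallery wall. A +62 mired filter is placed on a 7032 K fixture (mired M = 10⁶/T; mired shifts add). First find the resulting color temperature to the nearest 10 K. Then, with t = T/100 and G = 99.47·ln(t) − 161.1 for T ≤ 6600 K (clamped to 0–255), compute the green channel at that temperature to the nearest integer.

M_in = 10⁶/7032 = 142.21; M_out = 142.21 + (+62) = 204.21.
T_out = 10⁶/204.21 = 4897.0 K → 4900 K; t = 49.
G = 99.47·ln 49 − 161.1 = 99.47·3.8918 − 161.1 = 226.019.
Rounded: 226.

226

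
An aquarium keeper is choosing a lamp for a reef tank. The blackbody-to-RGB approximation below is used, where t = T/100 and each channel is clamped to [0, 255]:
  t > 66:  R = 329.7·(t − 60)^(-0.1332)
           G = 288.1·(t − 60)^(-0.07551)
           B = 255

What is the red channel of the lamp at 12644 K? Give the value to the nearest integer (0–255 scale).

189

t = 12644/100 = 126.44; the t > 66 branch applies.
R = 329.7·(126.44 − 60)^(-0.1332) = 329.7·66.44^(-0.1332) = 329.7·0.57181 = 188.526.
Rounded: 189.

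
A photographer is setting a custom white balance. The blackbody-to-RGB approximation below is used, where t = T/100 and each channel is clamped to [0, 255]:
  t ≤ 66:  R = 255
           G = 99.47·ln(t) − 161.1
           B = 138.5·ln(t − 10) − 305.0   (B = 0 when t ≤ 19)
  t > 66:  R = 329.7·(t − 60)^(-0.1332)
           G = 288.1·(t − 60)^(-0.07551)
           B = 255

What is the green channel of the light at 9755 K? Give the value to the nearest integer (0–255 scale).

219

t = 9755/100 = 97.55; the t > 66 branch applies.
G = 288.1·(97.55 − 60)^(-0.07551) = 288.1·37.55^(-0.07551) = 288.1·0.76050 = 219.101.
Rounded: 219.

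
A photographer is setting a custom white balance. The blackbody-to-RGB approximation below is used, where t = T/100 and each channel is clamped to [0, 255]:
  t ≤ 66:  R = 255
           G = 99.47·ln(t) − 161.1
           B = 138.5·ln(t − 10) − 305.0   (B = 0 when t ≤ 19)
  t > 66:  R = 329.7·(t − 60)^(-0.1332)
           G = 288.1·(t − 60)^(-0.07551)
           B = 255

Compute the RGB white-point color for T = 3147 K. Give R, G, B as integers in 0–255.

t = 3147/100 = 31.47; the t ≤ 66 branch applies.
R = 255 by definition for t ≤ 66.
G = 99.47·ln 31.47 − 161.1 = 99.47·3.4490 − 161.1 = 181.975.
B = 138.5·ln(31.47 − 10) − 305.0 = 138.5·ln 21.47 − 305.0 = 138.5·3.0667 − 305.0 = 119.732.
Rounded: (255, 182, 120).

R=255, G=182, B=120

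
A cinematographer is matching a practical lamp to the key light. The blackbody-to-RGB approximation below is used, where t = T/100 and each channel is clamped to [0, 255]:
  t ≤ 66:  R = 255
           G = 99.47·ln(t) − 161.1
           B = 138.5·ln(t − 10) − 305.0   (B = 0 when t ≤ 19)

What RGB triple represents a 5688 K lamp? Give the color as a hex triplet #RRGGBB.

#FFF1E4

t = 5688/100 = 56.88; the t ≤ 66 branch applies.
R = 255 by definition for t ≤ 66.
G = 99.47·ln 56.88 − 161.1 = 99.47·4.0409 − 161.1 = 240.853.
B = 138.5·ln(56.88 − 10) − 305.0 = 138.5·ln 46.88 − 305.0 = 138.5·3.8476 − 305.0 = 227.891.
Rounded: (255, 241, 228).
In hex: #FFF1E4.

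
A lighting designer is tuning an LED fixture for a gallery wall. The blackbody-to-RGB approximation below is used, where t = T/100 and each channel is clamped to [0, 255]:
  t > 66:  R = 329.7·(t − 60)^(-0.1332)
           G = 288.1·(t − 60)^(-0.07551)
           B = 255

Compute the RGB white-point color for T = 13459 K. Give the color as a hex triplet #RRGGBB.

#BAD0FF

t = 13459/100 = 134.59; the t > 66 branch applies.
R = 329.7·(134.59 − 60)^(-0.1332) = 329.7·74.59^(-0.1332) = 329.7·0.56307 = 185.643.
G = 288.1·(134.59 − 60)^(-0.07551) = 288.1·74.59^(-0.07551) = 288.1·0.72209 = 208.035.
B = 255 by definition for t > 66.
Rounded: (186, 208, 255).
In hex: #BAD0FF.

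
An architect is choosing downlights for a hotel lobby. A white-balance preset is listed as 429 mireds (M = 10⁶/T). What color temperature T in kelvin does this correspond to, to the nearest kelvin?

2331 K

T = 10⁶ / 429 = 2331.00 K → 2331 K.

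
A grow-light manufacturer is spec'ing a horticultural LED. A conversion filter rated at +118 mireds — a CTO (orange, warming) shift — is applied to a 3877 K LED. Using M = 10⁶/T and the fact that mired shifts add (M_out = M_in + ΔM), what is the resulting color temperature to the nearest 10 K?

2660 K

M_in = 10⁶/3877 = 257.93 mireds.
M_out = 257.93 + (+118) = 375.93 mireds.
T_out = 10⁶/375.93 = 2660.1 K → 2660 K.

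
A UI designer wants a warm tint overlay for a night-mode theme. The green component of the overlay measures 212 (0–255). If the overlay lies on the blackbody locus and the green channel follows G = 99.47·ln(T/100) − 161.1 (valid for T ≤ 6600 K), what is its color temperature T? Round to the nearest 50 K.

ln t = (212 + 161.1) / 99.47 = 3.7509.
t = e^3.7509 = 42.559.
T = 100·t = 4256 K → 4250 K to the nearest 50 K.

4250 K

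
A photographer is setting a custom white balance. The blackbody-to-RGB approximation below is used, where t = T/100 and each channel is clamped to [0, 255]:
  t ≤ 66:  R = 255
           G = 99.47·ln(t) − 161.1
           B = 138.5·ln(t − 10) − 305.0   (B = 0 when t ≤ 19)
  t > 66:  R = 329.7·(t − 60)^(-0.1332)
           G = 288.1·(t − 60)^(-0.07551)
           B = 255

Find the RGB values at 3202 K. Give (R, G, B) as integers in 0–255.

t = 3202/100 = 32.02; the t ≤ 66 branch applies.
R = 255 by definition for t ≤ 66.
G = 99.47·ln 32.02 − 161.1 = 99.47·3.4664 − 161.1 = 183.699.
B = 138.5·ln(32.02 − 10) − 305.0 = 138.5·ln 22.02 − 305.0 = 138.5·3.0920 − 305.0 = 123.235.
Rounded: (255, 184, 123).

(255, 184, 123)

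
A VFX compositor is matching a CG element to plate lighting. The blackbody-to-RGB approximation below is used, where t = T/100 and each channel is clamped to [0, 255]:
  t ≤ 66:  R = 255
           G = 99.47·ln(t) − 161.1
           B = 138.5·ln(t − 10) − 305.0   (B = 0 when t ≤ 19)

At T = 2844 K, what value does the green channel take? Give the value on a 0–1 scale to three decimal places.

0.674

t = 2844/100 = 28.44; the t ≤ 66 branch applies.
G = 99.47·ln 28.44 − 161.1 = 99.47·3.3478 − 161.1 = 171.905.
On a 0–1 scale: 171.905/255 = 0.6741 → 0.674.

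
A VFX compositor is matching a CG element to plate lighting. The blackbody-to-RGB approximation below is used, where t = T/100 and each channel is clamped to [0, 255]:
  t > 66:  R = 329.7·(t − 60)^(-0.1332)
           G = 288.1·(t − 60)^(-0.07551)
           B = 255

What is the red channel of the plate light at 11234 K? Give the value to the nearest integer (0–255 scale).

t = 11234/100 = 112.34; the t > 66 branch applies.
R = 329.7·(112.34 − 60)^(-0.1332) = 329.7·52.34^(-0.1332) = 329.7·0.59027 = 194.612.
Rounded: 195.

195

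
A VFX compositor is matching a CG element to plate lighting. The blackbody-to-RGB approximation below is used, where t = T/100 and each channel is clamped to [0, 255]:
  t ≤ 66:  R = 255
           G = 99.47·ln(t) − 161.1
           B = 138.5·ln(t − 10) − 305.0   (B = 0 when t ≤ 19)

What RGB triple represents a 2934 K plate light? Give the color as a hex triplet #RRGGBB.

t = 2934/100 = 29.34; the t ≤ 66 branch applies.
R = 255 by definition for t ≤ 66.
G = 99.47·ln 29.34 − 161.1 = 99.47·3.3790 − 161.1 = 175.004.
B = 138.5·ln(29.34 − 10) − 305.0 = 138.5·ln 19.34 − 305.0 = 138.5·2.9622 − 305.0 = 105.261.
Rounded: (255, 175, 105).
In hex: #FFAF69.

#FFAF69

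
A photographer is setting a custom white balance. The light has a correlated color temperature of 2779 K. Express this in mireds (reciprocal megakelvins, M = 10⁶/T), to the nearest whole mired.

M = 10⁶ / 2779 = 359.842 → 360 mireds.

360 mireds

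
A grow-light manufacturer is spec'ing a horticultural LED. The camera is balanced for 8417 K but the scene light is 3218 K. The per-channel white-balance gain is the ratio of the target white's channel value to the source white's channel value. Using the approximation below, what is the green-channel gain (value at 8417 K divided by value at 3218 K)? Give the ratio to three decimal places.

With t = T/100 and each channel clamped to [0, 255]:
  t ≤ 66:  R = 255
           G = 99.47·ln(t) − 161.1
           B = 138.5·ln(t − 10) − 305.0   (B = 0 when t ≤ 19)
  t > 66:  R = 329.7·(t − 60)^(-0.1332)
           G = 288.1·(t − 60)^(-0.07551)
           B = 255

1.230

At 3218 K (t = 32.18):
  G = 99.47·ln 32.18 − 161.1 = 99.47·3.4713 − 161.1 = 184.195.
At 8417 K (t = 84.17):
  G = 288.1·(84.17 − 60)^(-0.07551) = 288.1·24.17^(-0.07551) = 288.1·0.78623 = 226.512.
Gain = 226.512 / 184.195 = 1.2297 → 1.230.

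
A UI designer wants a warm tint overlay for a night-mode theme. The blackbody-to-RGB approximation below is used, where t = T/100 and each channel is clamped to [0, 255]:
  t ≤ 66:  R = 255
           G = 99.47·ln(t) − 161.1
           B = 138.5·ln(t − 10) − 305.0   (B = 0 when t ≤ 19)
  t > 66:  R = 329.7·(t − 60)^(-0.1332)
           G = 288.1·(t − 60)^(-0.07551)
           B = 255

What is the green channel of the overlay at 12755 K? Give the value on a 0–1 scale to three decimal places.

0.822

t = 12755/100 = 127.55; the t > 66 branch applies.
G = 288.1·(127.55 − 60)^(-0.07551) = 288.1·67.55^(-0.07551) = 288.1·0.72752 = 209.599.
On a 0–1 scale: 209.599/255 = 0.8220 → 0.822.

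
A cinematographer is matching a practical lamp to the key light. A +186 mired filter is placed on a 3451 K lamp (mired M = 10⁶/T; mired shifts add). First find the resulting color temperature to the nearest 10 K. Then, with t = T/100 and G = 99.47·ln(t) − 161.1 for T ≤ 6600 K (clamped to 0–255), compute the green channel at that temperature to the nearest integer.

142

M_in = 10⁶/3451 = 289.77; M_out = 289.77 + (+186) = 475.77.
T_out = 10⁶/475.77 = 2101.9 K → 2100 K; t = 21.
G = 99.47·ln 21 − 161.1 = 99.47·3.0445 − 161.1 = 141.739.
Rounded: 142.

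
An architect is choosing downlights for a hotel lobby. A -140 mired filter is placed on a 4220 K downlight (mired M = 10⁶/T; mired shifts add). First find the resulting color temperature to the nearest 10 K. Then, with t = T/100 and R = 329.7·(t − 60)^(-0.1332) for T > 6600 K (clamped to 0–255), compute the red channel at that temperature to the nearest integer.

M_in = 10⁶/4220 = 236.97; M_out = 236.97 + (-140) = 96.97.
T_out = 10⁶/96.97 = 10312.8 K → 10310 K; t = 103.1.
R = 329.7·(103.1 − 60)^(-0.1332) = 329.7·43.1^(-0.1332) = 329.7·0.60574 = 199.713.
Rounded: 200.

200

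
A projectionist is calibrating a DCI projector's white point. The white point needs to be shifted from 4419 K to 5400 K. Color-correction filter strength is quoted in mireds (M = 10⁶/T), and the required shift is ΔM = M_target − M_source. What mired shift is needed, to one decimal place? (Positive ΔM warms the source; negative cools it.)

M_source = 10⁶/4419 = 226.296; M_target = 10⁶/5400 = 185.185.
ΔM = 185.185 − 226.296 = -41.110 → -41.1 mireds, a cooling shift.

-41.1 mireds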